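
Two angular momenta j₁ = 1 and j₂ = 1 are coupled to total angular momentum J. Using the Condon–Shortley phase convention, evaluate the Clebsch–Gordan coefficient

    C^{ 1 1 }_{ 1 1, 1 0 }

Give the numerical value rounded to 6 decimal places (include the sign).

+√(1/2) = +0.707107

triangle: 1!×1!×1!/4! = 1/24
(j±m)!: 2!×0!×1!×1!×2!×0! = 4
prefactor² = (2J+1)×Δ×N² = 1/2
  k=0: +1/(0!×1!×0!×1!×1!×0!) = 1
Σ = 1  ⇒  CG² = 1/2×1² = 1/2
CG = +√(1/2) = +0.707107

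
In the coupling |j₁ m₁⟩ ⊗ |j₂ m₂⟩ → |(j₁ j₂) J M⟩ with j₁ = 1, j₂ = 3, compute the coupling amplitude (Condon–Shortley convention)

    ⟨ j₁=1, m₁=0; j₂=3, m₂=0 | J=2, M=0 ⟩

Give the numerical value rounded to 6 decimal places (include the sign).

-0.654654  (= −√(3/7))

√[5·2!0!4!/7! · 1!1!3!3!2!2!] = √(48/7)
  +(−1)^1/∏(1,1,0,2,0,2)! = -1/4  (running -1/4)
⟨..|..⟩ = √(48/7)·(-1/4) = -0.654654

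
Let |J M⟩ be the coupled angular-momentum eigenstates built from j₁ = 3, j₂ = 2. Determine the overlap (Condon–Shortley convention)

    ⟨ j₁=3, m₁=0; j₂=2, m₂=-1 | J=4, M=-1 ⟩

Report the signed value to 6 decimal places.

j₁+j₂−J=1  J+j₁−j₂=5  J−j₁+j₂=3  j₁+j₂+J+1=10
(j₁±m₁, j₂±m₂, J±M) = (3,3,1,3,3,5)
P² = 1944/7
sum k=0..1:
  [0] +1/24 = 1/24
  [1] −1/72 = -1/72
S = 1/36
C² = P²·S² = 3/14 ; C = +0.462910

+√(3/14) ≈ +0.462910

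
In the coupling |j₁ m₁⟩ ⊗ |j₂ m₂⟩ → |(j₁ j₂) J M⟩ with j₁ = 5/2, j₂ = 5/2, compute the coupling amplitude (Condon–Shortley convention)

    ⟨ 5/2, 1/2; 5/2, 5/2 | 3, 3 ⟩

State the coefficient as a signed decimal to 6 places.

+√(5/18) ≈ +0.527046

j₁+j₂−J=2  J+j₁−j₂=3  J−j₁+j₂=3  j₁+j₂+J+1=9
(j₁±m₁, j₂±m₂, J±M) = (3,2,5,0,6,0)
P² = 1440
sum k=2..2:
  [2] +1/72 = 1/72
S = 1/72
C² = P²·S² = 5/18 ; C = +0.527046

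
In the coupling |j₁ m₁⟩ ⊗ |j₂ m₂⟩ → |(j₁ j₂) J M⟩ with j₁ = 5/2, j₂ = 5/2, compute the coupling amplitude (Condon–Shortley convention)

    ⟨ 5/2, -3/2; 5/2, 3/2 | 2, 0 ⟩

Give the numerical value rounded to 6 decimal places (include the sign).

√[5·3!2!2!/8! · 1!4!4!1!2!2!] = √(48/7)
  +(−1)^2/∏(2,1,2,2,0,0)! = 1/8  (running 1/8)
  +(−1)^3/∏(3,0,1,1,1,1)! = -1/6  (running -1/24)
⟨..|..⟩ = √(48/7)·(-1/24) = -0.109109

−√(1/84) ≈ -0.109109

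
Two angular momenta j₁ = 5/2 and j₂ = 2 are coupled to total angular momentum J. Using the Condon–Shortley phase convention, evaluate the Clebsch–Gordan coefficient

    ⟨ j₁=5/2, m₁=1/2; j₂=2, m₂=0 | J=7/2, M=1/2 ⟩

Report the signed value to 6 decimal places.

+0.195180

√[8·1!4!3!/9! · 3!2!2!2!4!3!] = √(768/35)
  +(−1)^0/∏(0,1,2,2,2,1)! = 1/8  (running 1/8)
  +(−1)^1/∏(1,0,1,1,3,2)! = -1/12  (running 1/24)
⟨..|..⟩ = √(768/35)·(1/24) = +0.195180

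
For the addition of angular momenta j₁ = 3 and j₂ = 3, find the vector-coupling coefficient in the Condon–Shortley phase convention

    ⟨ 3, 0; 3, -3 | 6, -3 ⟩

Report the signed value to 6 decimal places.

+0.301511  (= +√(1/11))

√[13·0!6!6!/13! · 3!3!0!6!3!9!] = √(671846400/11)
  +(−1)^0/∏(0,0,3,0,3,6)! = 1/25920  (running 1/25920)
⟨..|..⟩ = √(671846400/11)·(1/25920) = +0.301511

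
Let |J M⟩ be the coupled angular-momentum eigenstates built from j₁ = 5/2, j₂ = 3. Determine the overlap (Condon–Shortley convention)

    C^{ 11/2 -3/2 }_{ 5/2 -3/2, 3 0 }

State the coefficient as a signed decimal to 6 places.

j₁+j₂−J=0  J+j₁−j₂=5  J−j₁+j₂=6  j₁+j₂+J+1=12
(j₁±m₁, j₂±m₂, J±M) = (1,4,3,3,4,7)
P² = 2488320/11
sum k=0..0:
  [0] +1/864 = 1/864
S = 1/864
C² = P²·S² = 10/33 ; C = +0.550482

+0.550482  (= +√(10/33))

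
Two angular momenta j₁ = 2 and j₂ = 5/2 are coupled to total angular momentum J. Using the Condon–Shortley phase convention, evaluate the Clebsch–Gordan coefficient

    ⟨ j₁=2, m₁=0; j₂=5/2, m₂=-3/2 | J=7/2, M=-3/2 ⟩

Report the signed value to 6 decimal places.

triangle: 1!*3!*4!/9! = 144/362880
(j±m)!: 2!*2!*1!*4!*2!*5! = 23040
prefactor² = (2J+1)*Δ*N² = 512/7
  k=0: +1/(0!*1!*2!*1!*1!*3!) = 1/12
  k=1: −1/(1!*0!*1!*0!*2!*4!) = -1/48
Σ = 1/16  ⇒  CG² = 512/7*1/16² = 2/7
CG = +√(2/7) = +0.534522

+√(2/7) ≈ +0.534522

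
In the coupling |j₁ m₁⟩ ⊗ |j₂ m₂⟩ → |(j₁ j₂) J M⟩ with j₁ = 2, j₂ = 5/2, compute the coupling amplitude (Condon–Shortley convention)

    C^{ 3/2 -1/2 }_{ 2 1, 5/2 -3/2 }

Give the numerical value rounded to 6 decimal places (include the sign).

−√(2/105) ≈ -0.138013

triangle: 3!×1!×2!/7! = 12/5040
(j±m)!: 3!×1!×1!×4!×1!×2! = 288
prefactor² = (2J+1)×Δ×N² = 96/35
  k=0: +1/(0!×3!×1!×1!×0!×1!) = 1/6
  k=1: −1/(1!×2!×0!×0!×1!×2!) = -1/4
Σ = -1/12  ⇒  CG² = 96/35×(-1/12)² = 2/105
CG = −√(2/105) = -0.138013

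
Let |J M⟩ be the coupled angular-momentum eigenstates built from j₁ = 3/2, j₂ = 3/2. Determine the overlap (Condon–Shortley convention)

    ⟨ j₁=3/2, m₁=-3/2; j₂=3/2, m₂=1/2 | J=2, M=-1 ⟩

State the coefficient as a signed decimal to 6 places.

-0.707107

triangle: 1!×2!×2!/6! = 4/720
(j±m)!: 0!×3!×2!×1!×1!×3! = 72
prefactor² = (2J+1)×Δ×N² = 2
  k=1: −1/(1!×0!×2!×1!×0!×1!) = -1/2
Σ = -1/2  ⇒  CG² = 2×(-1/2)² = 1/2
CG = −√(1/2) = -0.707107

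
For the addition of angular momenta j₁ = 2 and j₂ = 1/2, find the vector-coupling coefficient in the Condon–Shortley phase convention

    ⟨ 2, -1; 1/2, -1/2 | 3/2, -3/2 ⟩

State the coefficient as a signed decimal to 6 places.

j₁+j₂−J=1  J+j₁−j₂=3  J−j₁+j₂=0  j₁+j₂+J+1=5
(j₁±m₁, j₂±m₂, J±M) = (1,3,0,1,0,3)
P² = 36/5
sum k=0..0:
  [0] +1/6 = 1/6
S = 1/6
C² = P²·S² = 1/5 ; C = +0.447214

+0.447214  (= +√(1/5))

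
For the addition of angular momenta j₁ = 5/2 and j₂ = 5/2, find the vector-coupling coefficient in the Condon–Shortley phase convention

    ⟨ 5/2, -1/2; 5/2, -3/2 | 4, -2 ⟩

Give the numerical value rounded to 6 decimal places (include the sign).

+√(5/28) = +0.422577

triangle: 1!*4!*4!/10! = 576/3628800
(j±m)!: 2!*3!*1!*4!*2!*6! = 414720
prefactor² = (2J+1)*Δ*N² = 20736/35
  k=0: +1/(0!*1!*3!*1!*1!*3!) = 1/36
  k=1: −1/(1!*0!*2!*0!*2!*4!) = -1/96
Σ = 5/288  ⇒  CG² = 20736/35*5/288² = 5/28
CG = +√(5/28) = +0.422577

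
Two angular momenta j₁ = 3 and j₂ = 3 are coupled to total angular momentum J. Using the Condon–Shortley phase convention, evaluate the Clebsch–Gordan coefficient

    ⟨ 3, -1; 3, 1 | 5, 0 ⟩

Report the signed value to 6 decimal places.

−√(25/84) ≈ -0.545545

√[11·1!5!5!/12! · 2!4!4!2!5!5!] = √(76800/7)
  +(−1)^0/∏(0,1,4,4,1,1)! = 1/576  (running 1/576)
  +(−1)^1/∏(1,0,3,3,2,2)! = -1/144  (running -1/192)
⟨..|..⟩ = √(76800/7)·(-1/192) = -0.545545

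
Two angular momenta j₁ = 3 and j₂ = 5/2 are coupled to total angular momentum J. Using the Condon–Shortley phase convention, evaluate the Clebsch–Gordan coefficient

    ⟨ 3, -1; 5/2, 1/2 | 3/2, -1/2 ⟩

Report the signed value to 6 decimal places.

−√(1/105) = -0.097590

j₁+j₂−J=4  J+j₁−j₂=2  J−j₁+j₂=1  j₁+j₂+J+1=8
(j₁±m₁, j₂±m₂, J±M) = (2,4,3,2,1,2)
P² = 192/35
sum k=2..3:
  [2] +1/8 = 1/8
  [3] −1/6 = -1/6
S = -1/24
C² = P²·S² = 1/105 ; C = -0.097590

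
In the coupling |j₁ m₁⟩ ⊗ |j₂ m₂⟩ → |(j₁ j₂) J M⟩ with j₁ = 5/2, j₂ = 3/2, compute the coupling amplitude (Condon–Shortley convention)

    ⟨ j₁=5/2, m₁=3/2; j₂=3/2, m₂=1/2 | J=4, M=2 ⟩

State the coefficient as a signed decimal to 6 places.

j₁+j₂−J=0  J+j₁−j₂=5  J−j₁+j₂=3  j₁+j₂+J+1=9
(j₁±m₁, j₂±m₂, J±M) = (4,1,2,1,6,2)
P² = 8640/7
sum k=0..0:
  [0] +1/48 = 1/48
S = 1/48
C² = P²·S² = 15/28 ; C = +0.731925

+√(15/28) = +0.731925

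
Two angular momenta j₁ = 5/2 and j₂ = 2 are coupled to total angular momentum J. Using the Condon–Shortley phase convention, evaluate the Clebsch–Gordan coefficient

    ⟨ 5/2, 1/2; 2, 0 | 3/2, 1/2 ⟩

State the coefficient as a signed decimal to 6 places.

triangle: 3!*2!*1!/7! = 12/5040
(j±m)!: 3!*2!*2!*2!*2!*1! = 96
prefactor² = (2J+1)*Δ*N² = 32/35
  k=1: −1/(1!*2!*1!*1!*1!*0!) = -1/2
  k=2: +1/(2!*1!*0!*0!*2!*1!) = 1/4
Σ = -1/4  ⇒  CG² = 32/35*(-1/4)² = 2/35
CG = −√(2/35) = -0.239046

-0.239046  (= −√(2/35))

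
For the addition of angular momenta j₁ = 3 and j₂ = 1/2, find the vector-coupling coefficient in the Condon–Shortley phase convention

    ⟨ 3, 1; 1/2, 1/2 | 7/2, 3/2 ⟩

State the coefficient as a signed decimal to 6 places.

j₁+j₂−J=0  J+j₁−j₂=6  J−j₁+j₂=1  j₁+j₂+J+1=8
(j₁±m₁, j₂±m₂, J±M) = (4,2,1,0,5,2)
P² = 11520/7
sum k=0..0:
  [0] +1/48 = 1/48
S = 1/48
C² = P²·S² = 5/7 ; C = +0.845154

+0.845154  (= +√(5/7))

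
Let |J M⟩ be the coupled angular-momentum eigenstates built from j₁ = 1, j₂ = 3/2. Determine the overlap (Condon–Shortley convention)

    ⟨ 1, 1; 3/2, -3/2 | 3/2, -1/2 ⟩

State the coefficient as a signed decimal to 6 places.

+0.632456  (= +√(2/5))

j₁+j₂−J=1  J+j₁−j₂=1  J−j₁+j₂=2  j₁+j₂+J+1=5
(j₁±m₁, j₂±m₂, J±M) = (2,0,0,3,1,2)
P² = 8/5
sum k=0..0:
  [0] +1/2 = 1/2
S = 1/2
C² = P²·S² = 2/5 ; C = +0.632456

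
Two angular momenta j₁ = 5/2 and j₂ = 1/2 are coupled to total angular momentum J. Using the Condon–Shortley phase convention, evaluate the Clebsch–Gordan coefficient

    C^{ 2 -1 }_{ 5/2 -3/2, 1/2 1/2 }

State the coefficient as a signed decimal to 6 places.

j₁+j₂−J=1  J+j₁−j₂=4  J−j₁+j₂=0  j₁+j₂+J+1=6
(j₁±m₁, j₂±m₂, J±M) = (1,4,1,0,1,3)
P² = 24
sum k=1..1:
  [1] −1/6 = -1/6
S = -1/6
C² = P²·S² = 2/3 ; C = -0.816497

-0.816497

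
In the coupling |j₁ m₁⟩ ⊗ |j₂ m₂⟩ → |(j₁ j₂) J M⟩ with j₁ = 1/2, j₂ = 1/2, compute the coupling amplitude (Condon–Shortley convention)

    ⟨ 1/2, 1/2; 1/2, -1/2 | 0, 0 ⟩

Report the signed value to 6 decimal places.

triangle: 1!·0!·0!/2! = 1/2
(j±m)!: 1!·0!·0!·1!·0!·0! = 1
prefactor² = (2J+1)·Δ·N² = 1/2
  k=0: +1/(0!·1!·0!·0!·0!·0!) = 1
Σ = 1  ⇒  CG² = 1/2·1² = 1/2
CG = +√(1/2) = +0.707107

+√(1/2) = +0.707107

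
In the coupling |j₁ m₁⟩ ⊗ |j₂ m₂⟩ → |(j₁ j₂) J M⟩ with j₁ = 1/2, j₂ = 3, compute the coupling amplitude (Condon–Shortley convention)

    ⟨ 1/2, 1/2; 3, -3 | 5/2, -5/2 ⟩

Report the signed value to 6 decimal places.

+√(6/7) ≈ +0.925820

triangle: 1!×0!×5!/7! = 120/5040
(j±m)!: 1!×0!×0!×6!×0!×5! = 86400
prefactor² = (2J+1)×Δ×N² = 86400/7
  k=0: +1/(0!×1!×0!×0!×0!×5!) = 1/120
Σ = 1/120  ⇒  CG² = 86400/7×1/120² = 6/7
CG = +√(6/7) = +0.925820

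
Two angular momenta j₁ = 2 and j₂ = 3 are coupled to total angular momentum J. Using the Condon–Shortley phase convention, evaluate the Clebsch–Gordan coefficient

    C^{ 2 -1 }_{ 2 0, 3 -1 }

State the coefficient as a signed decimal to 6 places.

−√(1/7) = -0.377964

j₁+j₂−J=3  J+j₁−j₂=1  J−j₁+j₂=3  j₁+j₂+J+1=8
(j₁±m₁, j₂±m₂, J±M) = (2,2,2,4,1,3)
P² = 36/7
sum k=1..2:
  [1] −1/4 = -1/4
  [2] +1/12 = 1/12
S = -1/6
C² = P²·S² = 1/7 ; C = -0.377964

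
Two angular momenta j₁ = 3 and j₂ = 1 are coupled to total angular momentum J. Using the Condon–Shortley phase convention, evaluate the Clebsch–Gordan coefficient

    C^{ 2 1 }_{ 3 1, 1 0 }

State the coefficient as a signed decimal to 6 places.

√[5·2!4!0!/7! · 4!2!1!1!3!1!] = √(96/7)
  +(−1)^1/∏(1,1,1,0,3,0)! = -1/6  (running -1/6)
⟨..|..⟩ = √(96/7)·(-1/6) = -0.617213

−√(8/21) = -0.617213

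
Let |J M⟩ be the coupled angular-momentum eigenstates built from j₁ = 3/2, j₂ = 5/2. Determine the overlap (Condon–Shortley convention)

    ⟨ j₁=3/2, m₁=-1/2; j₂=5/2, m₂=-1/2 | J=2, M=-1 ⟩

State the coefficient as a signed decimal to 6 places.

√[5·2!1!3!/7! · 1!2!2!3!1!3!] = √(12/7)
  +(−1)^1/∏(1,1,1,1,0,2)! = -1/2  (running -1/2)
  +(−1)^2/∏(2,0,0,0,1,3)! = 1/12  (running -5/12)
⟨..|..⟩ = √(12/7)·(-5/12) = -0.545545

-0.545545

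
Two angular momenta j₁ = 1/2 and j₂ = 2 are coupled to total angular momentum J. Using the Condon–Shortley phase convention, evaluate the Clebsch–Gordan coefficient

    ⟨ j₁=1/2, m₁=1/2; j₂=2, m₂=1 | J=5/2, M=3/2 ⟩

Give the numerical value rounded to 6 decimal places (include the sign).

√[6·0!1!4!/6! · 1!0!3!1!4!1!] = √(144/5)
  +(−1)^0/∏(0,0,0,3,1,1)! = 1/6  (running 1/6)
⟨..|..⟩ = √(144/5)·(1/6) = +0.894427

+√(4/5) = +0.894427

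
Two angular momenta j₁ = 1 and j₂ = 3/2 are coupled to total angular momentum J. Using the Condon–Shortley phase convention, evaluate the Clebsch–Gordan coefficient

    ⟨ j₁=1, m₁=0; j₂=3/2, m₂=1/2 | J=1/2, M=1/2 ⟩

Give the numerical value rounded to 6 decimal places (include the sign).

−√(1/3) = -0.577350

√[2·2!0!1!/4! · 1!1!2!1!1!0!] = √(1/3)
  +(−1)^1/∏(1,1,0,1,0,0)! = -1  (running -1)
⟨..|..⟩ = √(1/3)·(-1) = -0.577350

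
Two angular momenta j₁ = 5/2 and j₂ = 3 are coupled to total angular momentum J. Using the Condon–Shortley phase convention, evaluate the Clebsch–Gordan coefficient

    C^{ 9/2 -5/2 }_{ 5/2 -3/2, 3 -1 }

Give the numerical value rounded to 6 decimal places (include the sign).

triangle: 1!·4!·5!/11! = 2880/39916800
(j±m)!: 1!·4!·2!·4!·2!·7! = 11612160
prefactor² = (2J+1)·Δ·N² = 92160/11
  k=0: +1/(0!·1!·4!·2!·0!·3!) = 1/288
  k=1: −1/(1!·0!·3!·1!·1!·4!) = -1/144
Σ = -1/288  ⇒  CG² = 92160/11·(-1/288)² = 10/99
CG = −√(10/99) = -0.317821

−√(10/99) = -0.317821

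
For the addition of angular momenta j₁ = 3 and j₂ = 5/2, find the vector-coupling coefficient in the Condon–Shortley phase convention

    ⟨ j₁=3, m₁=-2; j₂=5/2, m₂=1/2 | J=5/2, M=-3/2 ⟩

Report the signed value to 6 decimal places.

+0.267261

triangle: 3!×3!×2!/9! = 72/362880
(j±m)!: 1!×5!×3!×2!×1!×4! = 34560
prefactor² = (2J+1)×Δ×N² = 288/7
  k=2: +1/(2!×1!×3!×1!×0!×1!) = 1/12
  k=3: −1/(3!×0!×2!×0!×1!×2!) = -1/24
Σ = 1/24  ⇒  CG² = 288/7×1/24² = 1/14
CG = +√(1/14) = +0.267261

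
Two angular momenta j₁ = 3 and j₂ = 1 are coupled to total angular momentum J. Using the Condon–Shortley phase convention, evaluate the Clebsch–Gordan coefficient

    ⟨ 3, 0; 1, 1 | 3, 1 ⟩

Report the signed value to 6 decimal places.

-0.707107  (= −√(1/2))

j₁+j₂−J=1  J+j₁−j₂=5  J−j₁+j₂=1  j₁+j₂+J+1=8
(j₁±m₁, j₂±m₂, J±M) = (3,3,2,0,4,2)
P² = 72
sum k=1..1:
  [1] −1/12 = -1/12
S = -1/12
C² = P²·S² = 1/2 ; C = -0.707107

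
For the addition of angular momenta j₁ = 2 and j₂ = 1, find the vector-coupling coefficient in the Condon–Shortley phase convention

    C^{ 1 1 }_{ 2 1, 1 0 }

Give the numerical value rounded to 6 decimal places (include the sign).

-0.547723  (= −√(3/10))

triangle: 2!×2!×0!/5! = 4/120
(j±m)!: 3!×1!×1!×1!×2!×0! = 12
prefactor² = (2J+1)×Δ×N² = 6/5
  k=1: −1/(1!×1!×0!×0!×2!×0!) = -1/2
Σ = -1/2  ⇒  CG² = 6/5×(-1/2)² = 3/10
CG = −√(3/10) = -0.547723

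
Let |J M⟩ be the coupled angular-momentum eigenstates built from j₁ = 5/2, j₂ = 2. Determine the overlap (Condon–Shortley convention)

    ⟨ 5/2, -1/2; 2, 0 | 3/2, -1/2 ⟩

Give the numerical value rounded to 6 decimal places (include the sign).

√[4·3!2!1!/7! · 2!3!2!2!1!2!] = √(32/35)
  +(−1)^1/∏(1,2,2,1,0,0)! = -1/4  (running -1/4)
  +(−1)^2/∏(2,1,1,0,1,1)! = 1/2  (running 1/4)
⟨..|..⟩ = √(32/35)·(1/4) = +0.239046

+√(2/35) = +0.239046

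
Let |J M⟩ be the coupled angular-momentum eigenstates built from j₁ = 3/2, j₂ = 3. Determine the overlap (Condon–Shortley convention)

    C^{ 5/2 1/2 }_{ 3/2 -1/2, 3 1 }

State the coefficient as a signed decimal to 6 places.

-0.119523

j₁+j₂−J=2  J+j₁−j₂=1  J−j₁+j₂=4  j₁+j₂+J+1=8
(j₁±m₁, j₂±m₂, J±M) = (1,2,4,2,3,2)
P² = 288/35
sum k=1..2:
  [1] −1/6 = -1/6
  [2] +1/8 = 1/8
S = -1/24
C² = P²·S² = 1/70 ; C = -0.119523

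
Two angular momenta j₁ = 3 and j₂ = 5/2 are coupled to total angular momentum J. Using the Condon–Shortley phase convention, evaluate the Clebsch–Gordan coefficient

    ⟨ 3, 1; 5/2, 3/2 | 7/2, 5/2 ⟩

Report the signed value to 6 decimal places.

j₁+j₂−J=2  J+j₁−j₂=4  J−j₁+j₂=3  j₁+j₂+J+1=10
(j₁±m₁, j₂±m₂, J±M) = (4,2,4,1,6,1)
P² = 18432/35
sum k=1..2:
  [1] −1/36 = -1/36
  [2] +1/96 = 1/96
S = -5/288
C² = P²·S² = 10/63 ; C = -0.398410

−√(10/63) = -0.398410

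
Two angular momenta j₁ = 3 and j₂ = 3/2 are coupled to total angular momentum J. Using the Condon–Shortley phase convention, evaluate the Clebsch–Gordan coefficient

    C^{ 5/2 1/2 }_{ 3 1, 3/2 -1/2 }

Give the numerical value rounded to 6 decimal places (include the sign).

√[6·2!4!1!/8! · 4!2!1!2!3!2!] = √(288/35)
  +(−1)^0/∏(0,2,2,1,2,0)! = 1/8  (running 1/8)
  +(−1)^1/∏(1,1,1,0,3,1)! = -1/6  (running -1/24)
⟨..|..⟩ = √(288/35)·(-1/24) = -0.119523

−√(1/70) ≈ -0.119523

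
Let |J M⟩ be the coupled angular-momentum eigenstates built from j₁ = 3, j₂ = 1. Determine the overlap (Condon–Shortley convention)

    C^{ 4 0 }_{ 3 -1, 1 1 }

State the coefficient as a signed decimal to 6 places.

√[9·0!6!2!/9! · 2!4!2!0!4!4!] = √(13824/7)
  +(−1)^0/∏(0,0,4,2,2,0)! = 1/96  (running 1/96)
⟨..|..⟩ = √(13824/7)·(1/96) = +0.462910

+0.462910  (= +√(3/14))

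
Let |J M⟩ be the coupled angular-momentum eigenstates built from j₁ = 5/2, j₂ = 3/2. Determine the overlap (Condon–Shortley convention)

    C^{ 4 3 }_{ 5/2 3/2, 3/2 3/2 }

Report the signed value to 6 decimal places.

triangle: 0!*5!*3!/9! = 720/362880
(j±m)!: 4!*1!*3!*0!*7!*1! = 725760
prefactor² = (2J+1)*Δ*N² = 12960
  k=0: +1/(0!*0!*1!*3!*4!*0!) = 1/144
Σ = 1/144  ⇒  CG² = 12960*1/144² = 5/8
CG = +√(5/8) = +0.790569

+√(5/8) = +0.790569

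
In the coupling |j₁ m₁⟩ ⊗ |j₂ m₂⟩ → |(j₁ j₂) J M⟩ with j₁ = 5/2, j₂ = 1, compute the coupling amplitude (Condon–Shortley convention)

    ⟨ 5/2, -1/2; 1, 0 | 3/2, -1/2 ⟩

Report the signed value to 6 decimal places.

-0.632456  (= −√(2/5))

√[4·2!3!0!/6! · 2!3!1!1!1!2!] = √(8/5)
  +(−1)^1/∏(1,1,2,0,1,0)! = -1/2  (running -1/2)
⟨..|..⟩ = √(8/5)·(-1/2) = -0.632456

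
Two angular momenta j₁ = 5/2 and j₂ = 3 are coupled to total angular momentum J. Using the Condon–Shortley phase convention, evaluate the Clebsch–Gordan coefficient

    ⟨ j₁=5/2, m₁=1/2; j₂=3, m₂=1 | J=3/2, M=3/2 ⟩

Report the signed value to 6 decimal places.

triangle: 4!·1!·2!/8! = 48/40320
(j±m)!: 3!·2!·4!·2!·3!·0! = 3456
prefactor² = (2J+1)·Δ·N² = 576/35
  k=2: +1/(2!·2!·0!·2!·1!·0!) = 1/8
Σ = 1/8  ⇒  CG² = 576/35·1/8² = 9/35
CG = +√(9/35) = +0.507093

+√(9/35) = +0.507093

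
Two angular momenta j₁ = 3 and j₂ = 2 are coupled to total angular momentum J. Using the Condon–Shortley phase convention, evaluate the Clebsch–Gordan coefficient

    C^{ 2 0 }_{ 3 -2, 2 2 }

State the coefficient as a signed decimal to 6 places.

-0.597614

triangle: 3!*3!*1!/8! = 36/40320
(j±m)!: 1!*5!*4!*0!*2!*2! = 11520
prefactor² = (2J+1)*Δ*N² = 360/7
  k=3: −1/(3!*0!*2!*1!*1!*0!) = -1/12
Σ = -1/12  ⇒  CG² = 360/7*(-1/12)² = 5/14
CG = −√(5/14) = -0.597614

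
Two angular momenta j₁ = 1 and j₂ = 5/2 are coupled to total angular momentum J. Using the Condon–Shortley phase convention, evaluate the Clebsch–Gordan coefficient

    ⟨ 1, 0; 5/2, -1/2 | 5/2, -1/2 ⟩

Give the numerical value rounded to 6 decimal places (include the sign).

j₁+j₂−J=1  J+j₁−j₂=1  J−j₁+j₂=4  j₁+j₂+J+1=7
(j₁±m₁, j₂±m₂, J±M) = (1,1,2,3,2,3)
P² = 144/35
sum k=0..1:
  [0] +1/4 = 1/4
  [1] −1/6 = -1/6
S = 1/12
C² = P²·S² = 1/35 ; C = +0.169031

+0.169031  (= +√(1/35))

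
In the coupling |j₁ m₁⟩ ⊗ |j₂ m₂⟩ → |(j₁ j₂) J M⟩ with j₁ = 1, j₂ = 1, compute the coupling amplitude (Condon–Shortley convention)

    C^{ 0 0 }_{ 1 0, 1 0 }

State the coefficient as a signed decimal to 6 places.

-0.577350

j₁+j₂−J=2  J+j₁−j₂=0  J−j₁+j₂=0  j₁+j₂+J+1=3
(j₁±m₁, j₂±m₂, J±M) = (1,1,1,1,0,0)
P² = 1/3
sum k=1..1:
  [1] −1/1 = -1
S = -1
C² = P²·S² = 1/3 ; C = -0.577350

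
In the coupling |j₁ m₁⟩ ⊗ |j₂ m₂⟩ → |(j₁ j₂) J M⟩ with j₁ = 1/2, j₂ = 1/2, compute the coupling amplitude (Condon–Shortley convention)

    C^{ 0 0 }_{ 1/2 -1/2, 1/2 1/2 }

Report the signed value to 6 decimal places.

j₁+j₂−J=1  J+j₁−j₂=0  J−j₁+j₂=0  j₁+j₂+J+1=2
(j₁±m₁, j₂±m₂, J±M) = (0,1,1,0,0,0)
P² = 1/2
sum k=1..1:
  [1] −1/1 = -1
S = -1
C² = P²·S² = 1/2 ; C = -0.707107

-0.707107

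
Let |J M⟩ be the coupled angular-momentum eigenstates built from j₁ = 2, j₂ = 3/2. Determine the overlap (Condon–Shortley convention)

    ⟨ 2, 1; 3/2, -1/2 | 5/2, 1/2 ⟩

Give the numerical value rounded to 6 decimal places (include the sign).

√[6·1!3!2!/7! · 3!1!1!2!3!2!] = √(72/35)
  +(−1)^0/∏(0,1,1,1,2,1)! = 1/2  (running 1/2)
  +(−1)^1/∏(1,0,0,0,3,2)! = -1/12  (running 5/12)
⟨..|..⟩ = √(72/35)·(5/12) = +0.597614

+√(5/14) ≈ +0.597614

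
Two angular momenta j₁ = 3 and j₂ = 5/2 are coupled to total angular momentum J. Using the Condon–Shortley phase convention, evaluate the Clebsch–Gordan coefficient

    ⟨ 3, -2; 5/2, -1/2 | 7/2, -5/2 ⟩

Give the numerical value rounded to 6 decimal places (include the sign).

triangle: 2!·4!·3!/10! = 288/3628800
(j±m)!: 1!·5!·2!·3!·1!·6! = 1036800
prefactor² = (2J+1)·Δ·N² = 4608/7
  k=1: −1/(1!·1!·4!·1!·0!·2!) = -1/48
  k=2: +1/(2!·0!·3!·0!·1!·3!) = 1/72
Σ = -1/144  ⇒  CG² = 4608/7·(-1/144)² = 2/63
CG = −√(2/63) = -0.178174

−√(2/63) ≈ -0.178174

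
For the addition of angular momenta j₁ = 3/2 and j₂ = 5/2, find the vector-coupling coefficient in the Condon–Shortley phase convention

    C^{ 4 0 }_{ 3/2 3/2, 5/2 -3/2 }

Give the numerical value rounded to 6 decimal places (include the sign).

+0.267261  (= +√(1/14))

j₁+j₂−J=0  J+j₁−j₂=3  J−j₁+j₂=5  j₁+j₂+J+1=9
(j₁±m₁, j₂±m₂, J±M) = (3,0,1,4,4,4)
P² = 10368/7
sum k=0..0:
  [0] +1/144 = 1/144
S = 1/144
C² = P²·S² = 1/14 ; C = +0.267261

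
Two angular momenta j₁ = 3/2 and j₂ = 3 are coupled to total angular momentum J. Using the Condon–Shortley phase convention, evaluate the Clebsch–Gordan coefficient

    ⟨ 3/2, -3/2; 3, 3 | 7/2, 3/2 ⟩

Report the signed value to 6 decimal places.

-0.308607  (= −√(2/21))

triangle: 1!×2!×5!/9! = 240/362880
(j±m)!: 0!×3!×6!×0!×5!×2! = 1036800
prefactor² = (2J+1)×Δ×N² = 38400/7
  k=1: −1/(1!×0!×2!×5!×0!×0!) = -1/240
Σ = -1/240  ⇒  CG² = 38400/7×(-1/240)² = 2/21
CG = −√(2/21) = -0.308607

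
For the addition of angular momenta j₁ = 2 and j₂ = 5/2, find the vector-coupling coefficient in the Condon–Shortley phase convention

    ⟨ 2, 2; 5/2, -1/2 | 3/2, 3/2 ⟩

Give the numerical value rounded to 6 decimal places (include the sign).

+√(4/35) ≈ +0.338062

triangle: 3!·1!·2!/7! = 12/5040
(j±m)!: 4!·0!·2!·3!·3!·0! = 1728
prefactor² = (2J+1)·Δ·N² = 576/35
  k=0: +1/(0!·3!·0!·2!·1!·0!) = 1/12
Σ = 1/12  ⇒  CG² = 576/35·1/12² = 4/35
CG = +√(4/35) = +0.338062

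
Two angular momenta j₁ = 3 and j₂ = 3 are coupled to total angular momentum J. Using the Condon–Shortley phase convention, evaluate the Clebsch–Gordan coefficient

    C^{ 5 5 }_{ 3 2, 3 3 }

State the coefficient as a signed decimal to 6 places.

triangle: 1!×5!×5!/12! = 14400/479001600
(j±m)!: 5!×1!×6!×0!×10!×0! = 313528320000
prefactor² = (2J+1)×Δ×N² = 103680000
  k=1: −1/(1!×0!×0!×5!×5!×0!) = -1/14400
Σ = -1/14400  ⇒  CG² = 103680000×(-1/14400)² = 1/2
CG = −√(1/2) = -0.707107

−√(1/2) = -0.707107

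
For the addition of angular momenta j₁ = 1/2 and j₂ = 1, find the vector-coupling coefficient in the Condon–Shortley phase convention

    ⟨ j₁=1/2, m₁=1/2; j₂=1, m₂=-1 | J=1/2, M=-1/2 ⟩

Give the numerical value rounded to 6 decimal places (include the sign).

+0.816497

√[2·1!0!1!/3! · 1!0!0!2!0!1!] = √(2/3)
  +(−1)^0/∏(0,1,0,0,0,1)! = 1  (running 1)
⟨..|..⟩ = √(2/3)·(1) = +0.816497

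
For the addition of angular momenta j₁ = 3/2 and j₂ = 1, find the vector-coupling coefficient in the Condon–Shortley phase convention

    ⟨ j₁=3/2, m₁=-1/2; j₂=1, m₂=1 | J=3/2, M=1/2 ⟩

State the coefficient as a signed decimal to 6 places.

−√(8/15) = -0.730297

j₁+j₂−J=1  J+j₁−j₂=2  J−j₁+j₂=1  j₁+j₂+J+1=5
(j₁±m₁, j₂±m₂, J±M) = (1,2,2,0,2,1)
P² = 8/15
sum k=1..1:
  [1] −1/1 = -1
S = -1
C² = P²·S² = 8/15 ; C = -0.730297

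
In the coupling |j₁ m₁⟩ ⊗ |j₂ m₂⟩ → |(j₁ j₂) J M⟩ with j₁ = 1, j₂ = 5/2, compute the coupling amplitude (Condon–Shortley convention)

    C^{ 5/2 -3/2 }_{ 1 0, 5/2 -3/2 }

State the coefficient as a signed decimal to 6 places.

√[6·1!1!4!/7! · 1!1!1!4!1!4!] = √(576/35)
  +(−1)^0/∏(0,1,1,1,0,3)! = 1/6  (running 1/6)
  +(−1)^1/∏(1,0,0,0,1,4)! = -1/24  (running 1/8)
⟨..|..⟩ = √(576/35)·(1/8) = +0.507093

+0.507093  (= +√(9/35))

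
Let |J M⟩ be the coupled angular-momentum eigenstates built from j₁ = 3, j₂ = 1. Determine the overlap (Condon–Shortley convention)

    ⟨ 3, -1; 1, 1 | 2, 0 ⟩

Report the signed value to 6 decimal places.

j₁+j₂−J=2  J+j₁−j₂=4  J−j₁+j₂=0  j₁+j₂+J+1=7
(j₁±m₁, j₂±m₂, J±M) = (2,4,2,0,2,2)
P² = 128/7
sum k=2..2:
  [2] +1/8 = 1/8
S = 1/8
C² = P²·S² = 2/7 ; C = +0.534522

+√(2/7) ≈ +0.534522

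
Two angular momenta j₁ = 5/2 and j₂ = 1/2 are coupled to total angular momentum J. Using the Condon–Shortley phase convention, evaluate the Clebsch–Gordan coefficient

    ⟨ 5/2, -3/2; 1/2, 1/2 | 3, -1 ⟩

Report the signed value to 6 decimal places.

+√(1/3) = +0.577350

j₁+j₂−J=0  J+j₁−j₂=5  J−j₁+j₂=1  j₁+j₂+J+1=7
(j₁±m₁, j₂±m₂, J±M) = (1,4,1,0,2,4)
P² = 192
sum k=0..0:
  [0] +1/24 = 1/24
S = 1/24
C² = P²·S² = 1/3 ; C = +0.577350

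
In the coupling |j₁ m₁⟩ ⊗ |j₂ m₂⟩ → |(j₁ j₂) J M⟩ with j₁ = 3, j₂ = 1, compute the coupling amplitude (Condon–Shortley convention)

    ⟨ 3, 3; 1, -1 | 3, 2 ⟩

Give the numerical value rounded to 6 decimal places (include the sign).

triangle: 1!*5!*1!/8! = 120/40320
(j±m)!: 6!*0!*0!*2!*5!*1! = 172800
prefactor² = (2J+1)*Δ*N² = 3600
  k=0: +1/(0!*1!*0!*0!*5!*1!) = 1/120
Σ = 1/120  ⇒  CG² = 3600*1/120² = 1/4
CG = +√(1/4) = +0.500000

+0.500000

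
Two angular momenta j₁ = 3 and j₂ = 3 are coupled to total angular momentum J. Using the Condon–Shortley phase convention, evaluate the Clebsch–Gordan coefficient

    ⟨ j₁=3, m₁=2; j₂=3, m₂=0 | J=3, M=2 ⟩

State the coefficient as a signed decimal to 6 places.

-0.408248  (= −√(1/6))

j₁+j₂−J=3  J+j₁−j₂=3  J−j₁+j₂=3  j₁+j₂+J+1=10
(j₁±m₁, j₂±m₂, J±M) = (5,1,3,3,5,1)
P² = 216
sum k=0..1:
  [0] +1/72 = 1/72
  [1] −1/24 = -1/24
S = -1/36
C² = P²·S² = 1/6 ; C = -0.408248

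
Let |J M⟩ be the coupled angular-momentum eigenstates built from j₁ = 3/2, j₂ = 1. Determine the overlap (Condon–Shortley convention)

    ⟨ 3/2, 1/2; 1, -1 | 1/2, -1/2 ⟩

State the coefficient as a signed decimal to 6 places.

+√(1/6) = +0.408248

j₁+j₂−J=2  J+j₁−j₂=1  J−j₁+j₂=0  j₁+j₂+J+1=4
(j₁±m₁, j₂±m₂, J±M) = (2,1,0,2,0,1)
P² = 2/3
sum k=0..0:
  [0] +1/2 = 1/2
S = 1/2
C² = P²·S² = 1/6 ; C = +0.408248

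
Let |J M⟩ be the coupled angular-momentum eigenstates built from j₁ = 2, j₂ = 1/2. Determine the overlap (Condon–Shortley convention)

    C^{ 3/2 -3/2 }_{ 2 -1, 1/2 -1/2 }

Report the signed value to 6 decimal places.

+√(1/5) ≈ +0.447214

j₁+j₂−J=1  J+j₁−j₂=3  J−j₁+j₂=0  j₁+j₂+J+1=5
(j₁±m₁, j₂±m₂, J±M) = (1,3,0,1,0,3)
P² = 36/5
sum k=0..0:
  [0] +1/6 = 1/6
S = 1/6
C² = P²·S² = 1/5 ; C = +0.447214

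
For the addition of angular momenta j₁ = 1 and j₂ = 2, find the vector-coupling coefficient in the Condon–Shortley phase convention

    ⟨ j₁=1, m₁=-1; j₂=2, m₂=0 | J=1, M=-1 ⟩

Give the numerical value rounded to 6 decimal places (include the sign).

√[3·2!0!2!/5! · 0!2!2!2!0!2!] = √(8/5)
  +(−1)^2/∏(2,0,0,0,0,2)! = 1/4  (running 1/4)
⟨..|..⟩ = √(8/5)·(1/4) = +0.316228

+0.316228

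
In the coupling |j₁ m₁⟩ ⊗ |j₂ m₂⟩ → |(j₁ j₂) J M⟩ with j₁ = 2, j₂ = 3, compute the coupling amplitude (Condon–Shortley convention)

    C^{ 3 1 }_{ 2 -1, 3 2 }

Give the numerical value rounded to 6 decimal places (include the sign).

√[7·2!2!4!/9! · 1!3!5!1!4!2!] = √(64)
  +(−1)^1/∏(1,1,2,4,0,0)! = -1/48  (running -1/48)
  +(−1)^2/∏(2,0,1,3,1,1)! = 1/12  (running 1/16)
⟨..|..⟩ = √(64)·(1/16) = +0.500000

+0.500000  (= +√(1/4))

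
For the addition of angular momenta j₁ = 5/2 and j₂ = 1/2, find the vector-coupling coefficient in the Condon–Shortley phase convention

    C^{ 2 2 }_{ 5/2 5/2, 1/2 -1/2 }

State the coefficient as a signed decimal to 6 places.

+√(5/6) ≈ +0.912871

√[5·1!4!0!/6! · 5!0!0!1!4!0!] = √(480)
  +(−1)^0/∏(0,1,0,0,4,0)! = 1/24  (running 1/24)
⟨..|..⟩ = √(480)·(1/24) = +0.912871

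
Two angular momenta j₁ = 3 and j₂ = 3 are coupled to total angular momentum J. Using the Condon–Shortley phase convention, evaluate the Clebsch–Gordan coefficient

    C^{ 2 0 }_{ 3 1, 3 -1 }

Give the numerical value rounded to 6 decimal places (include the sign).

triangle: 4!×2!×2!/9! = 96/362880
(j±m)!: 4!×2!×2!×4!×2!×2! = 9216
prefactor² = (2J+1)×Δ×N² = 256/21
  k=0: +1/(0!×4!×2!×2!×0!×0!) = 1/96
  k=1: −1/(1!×3!×1!×1!×1!×1!) = -1/6
  k=2: +1/(2!×2!×0!×0!×2!×2!) = 1/16
Σ = -3/32  ⇒  CG² = 256/21×(-3/32)² = 3/28
CG = −√(3/28) = -0.327327

-0.327327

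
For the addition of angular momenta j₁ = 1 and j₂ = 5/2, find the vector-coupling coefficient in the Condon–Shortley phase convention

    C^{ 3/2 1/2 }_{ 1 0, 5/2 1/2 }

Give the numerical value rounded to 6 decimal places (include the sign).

−√(2/5) = -0.632456

j₁+j₂−J=2  J+j₁−j₂=0  J−j₁+j₂=3  j₁+j₂+J+1=6
(j₁±m₁, j₂±m₂, J±M) = (1,1,3,2,2,1)
P² = 8/5
sum k=1..1:
  [1] −1/2 = -1/2
S = -1/2
C² = P²·S² = 2/5 ; C = -0.632456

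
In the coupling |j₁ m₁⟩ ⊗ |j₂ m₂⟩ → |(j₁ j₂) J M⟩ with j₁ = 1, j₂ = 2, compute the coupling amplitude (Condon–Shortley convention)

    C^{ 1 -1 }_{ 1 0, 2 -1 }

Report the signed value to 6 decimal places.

−√(3/10) = -0.547723

j₁+j₂−J=2  J+j₁−j₂=0  J−j₁+j₂=2  j₁+j₂+J+1=5
(j₁±m₁, j₂±m₂, J±M) = (1,1,1,3,0,2)
P² = 6/5
sum k=1..1:
  [1] −1/2 = -1/2
S = -1/2
C² = P²·S² = 3/10 ; C = -0.547723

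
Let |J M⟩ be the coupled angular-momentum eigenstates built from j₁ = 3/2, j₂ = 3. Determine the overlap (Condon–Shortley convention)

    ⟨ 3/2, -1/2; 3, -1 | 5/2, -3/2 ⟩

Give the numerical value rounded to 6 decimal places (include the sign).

√[6·2!1!4!/8! · 1!2!2!4!1!4!] = √(576/35)
  +(−1)^1/∏(1,1,1,1,0,3)! = -1/6  (running -1/6)
  +(−1)^2/∏(2,0,0,0,1,4)! = 1/48  (running -7/48)
⟨..|..⟩ = √(576/35)·(-7/48) = -0.591608

-0.591608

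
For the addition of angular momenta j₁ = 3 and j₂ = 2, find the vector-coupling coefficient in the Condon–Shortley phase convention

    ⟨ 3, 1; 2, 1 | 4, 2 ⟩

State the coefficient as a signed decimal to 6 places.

j₁+j₂−J=1  J+j₁−j₂=5  J−j₁+j₂=3  j₁+j₂+J+1=10
(j₁±m₁, j₂±m₂, J±M) = (4,2,3,1,6,2)
P² = 5184/7
sum k=0..1:
  [0] +1/72 = 1/72
  [1] −1/48 = -1/48
S = -1/144
C² = P²·S² = 1/28 ; C = -0.188982

-0.188982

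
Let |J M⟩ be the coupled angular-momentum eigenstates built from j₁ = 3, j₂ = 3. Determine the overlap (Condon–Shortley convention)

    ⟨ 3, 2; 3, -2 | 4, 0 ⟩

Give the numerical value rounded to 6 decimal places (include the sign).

triangle: 2!*4!*4!/11! = 1152/39916800
(j±m)!: 5!*1!*1!*5!*4!*4! = 8294400
prefactor² = (2J+1)*Δ*N² = 165888/77
  k=0: +1/(0!*2!*1!*1!*3!*3!) = 1/72
  k=1: −1/(1!*1!*0!*0!*4!*4!) = -1/576
Σ = 7/576  ⇒  CG² = 165888/77*7/576² = 7/22
CG = +√(7/22) = +0.564076

+0.564076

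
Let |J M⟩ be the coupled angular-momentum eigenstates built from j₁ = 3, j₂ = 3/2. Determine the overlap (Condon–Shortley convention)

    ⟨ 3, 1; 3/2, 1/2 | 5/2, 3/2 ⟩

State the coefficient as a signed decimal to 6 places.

−√(7/20) = -0.591608

√[6·2!4!1!/8! · 4!2!2!1!4!1!] = √(576/35)
  +(−1)^1/∏(1,1,1,1,3,0)! = -1/6  (running -1/6)
  +(−1)^2/∏(2,0,0,0,4,1)! = 1/48  (running -7/48)
⟨..|..⟩ = √(576/35)·(-7/48) = -0.591608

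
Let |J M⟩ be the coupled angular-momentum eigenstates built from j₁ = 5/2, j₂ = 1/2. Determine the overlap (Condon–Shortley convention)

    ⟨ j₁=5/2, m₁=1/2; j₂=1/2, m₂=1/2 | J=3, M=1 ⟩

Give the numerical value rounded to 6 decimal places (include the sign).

+0.816497  (= +√(2/3))

j₁+j₂−J=0  J+j₁−j₂=5  J−j₁+j₂=1  j₁+j₂+J+1=7
(j₁±m₁, j₂±m₂, J±M) = (3,2,1,0,4,2)
P² = 96
sum k=0..0:
  [0] +1/12 = 1/12
S = 1/12
C² = P²·S² = 2/3 ; C = +0.816497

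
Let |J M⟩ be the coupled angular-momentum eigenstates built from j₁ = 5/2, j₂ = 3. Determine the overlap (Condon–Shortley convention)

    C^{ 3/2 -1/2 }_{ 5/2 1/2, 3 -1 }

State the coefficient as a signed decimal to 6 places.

-0.097590  (= −√(1/105))

triangle: 4!*1!*2!/8! = 48/40320
(j±m)!: 3!*2!*2!*4!*1!*2! = 1152
prefactor² = (2J+1)*Δ*N² = 192/35
  k=1: −1/(1!*3!*1!*1!*0!*1!) = -1/6
  k=2: +1/(2!*2!*0!*0!*1!*2!) = 1/8
Σ = -1/24  ⇒  CG² = 192/35*(-1/24)² = 1/105
CG = −√(1/105) = -0.097590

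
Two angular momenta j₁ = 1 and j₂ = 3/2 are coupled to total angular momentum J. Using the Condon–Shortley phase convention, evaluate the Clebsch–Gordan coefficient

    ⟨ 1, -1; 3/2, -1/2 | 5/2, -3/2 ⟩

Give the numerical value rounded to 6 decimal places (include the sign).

j₁+j₂−J=0  J+j₁−j₂=2  J−j₁+j₂=3  j₁+j₂+J+1=6
(j₁±m₁, j₂±m₂, J±M) = (0,2,1,2,1,4)
P² = 48/5
sum k=0..0:
  [0] +1/4 = 1/4
S = 1/4
C² = P²·S² = 3/5 ; C = +0.774597

+0.774597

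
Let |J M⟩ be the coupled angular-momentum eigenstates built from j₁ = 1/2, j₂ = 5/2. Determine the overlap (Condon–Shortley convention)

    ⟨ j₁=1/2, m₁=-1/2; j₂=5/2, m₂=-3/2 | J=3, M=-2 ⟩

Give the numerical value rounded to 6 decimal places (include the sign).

triangle: 0!*1!*5!/7! = 120/5040
(j±m)!: 0!*1!*1!*4!*1!*5! = 2880
prefactor² = (2J+1)*Δ*N² = 480
  k=0: +1/(0!*0!*1!*1!*0!*4!) = 1/24
Σ = 1/24  ⇒  CG² = 480*1/24² = 5/6
CG = +√(5/6) = +0.912871

+0.912871  (= +√(5/6))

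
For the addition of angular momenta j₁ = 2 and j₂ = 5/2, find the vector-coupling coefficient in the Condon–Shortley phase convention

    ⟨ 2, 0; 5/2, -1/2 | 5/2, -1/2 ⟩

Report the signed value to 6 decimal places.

triangle: 2!·2!·3!/8! = 24/40320
(j±m)!: 2!·2!·2!·3!·2!·3! = 576
prefactor² = (2J+1)·Δ·N² = 72/35
  k=0: +1/(0!·2!·2!·2!·0!·1!) = 1/8
  k=1: −1/(1!·1!·1!·1!·1!·2!) = -1/2
  k=2: +1/(2!·0!·0!·0!·2!·3!) = 1/24
Σ = -1/3  ⇒  CG² = 72/35·(-1/3)² = 8/35
CG = −√(8/35) = -0.478091

-0.478091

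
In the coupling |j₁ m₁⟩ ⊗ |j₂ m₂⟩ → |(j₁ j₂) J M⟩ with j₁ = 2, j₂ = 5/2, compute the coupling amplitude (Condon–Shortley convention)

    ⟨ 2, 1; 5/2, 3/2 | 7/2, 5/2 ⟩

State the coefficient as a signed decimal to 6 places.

-0.125988

triangle: 1!*3!*4!/9! = 144/362880
(j±m)!: 3!*1!*4!*1!*6!*1! = 103680
prefactor² = (2J+1)*Δ*N² = 2304/7
  k=0: +1/(0!*1!*1!*4!*2!*0!) = 1/48
  k=1: −1/(1!*0!*0!*3!*3!*1!) = -1/36
Σ = -1/144  ⇒  CG² = 2304/7*(-1/144)² = 1/63
CG = −√(1/63) = -0.125988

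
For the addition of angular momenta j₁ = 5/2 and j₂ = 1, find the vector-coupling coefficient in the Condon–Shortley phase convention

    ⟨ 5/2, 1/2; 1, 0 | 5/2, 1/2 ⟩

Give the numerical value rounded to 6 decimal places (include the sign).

+0.169031

triangle: 1!×4!×1!/7! = 24/5040
(j±m)!: 3!×2!×1!×1!×3!×2! = 144
prefactor² = (2J+1)×Δ×N² = 144/35
  k=0: +1/(0!×1!×2!×1!×2!×0!) = 1/4
  k=1: −1/(1!×0!×1!×0!×3!×1!) = -1/6
Σ = 1/12  ⇒  CG² = 144/35×1/12² = 1/35
CG = +√(1/35) = +0.169031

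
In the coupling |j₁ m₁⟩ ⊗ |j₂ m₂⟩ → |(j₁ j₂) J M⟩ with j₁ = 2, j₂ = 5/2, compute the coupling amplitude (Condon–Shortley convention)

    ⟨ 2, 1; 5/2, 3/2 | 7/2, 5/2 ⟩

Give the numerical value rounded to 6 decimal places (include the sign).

triangle: 1!×3!×4!/9! = 144/362880
(j±m)!: 3!×1!×4!×1!×6!×1! = 103680
prefactor² = (2J+1)×Δ×N² = 2304/7
  k=0: +1/(0!×1!×1!×4!×2!×0!) = 1/48
  k=1: −1/(1!×0!×0!×3!×3!×1!) = -1/36
Σ = -1/144  ⇒  CG² = 2304/7×(-1/144)² = 1/63
CG = −√(1/63) = -0.125988

-0.125988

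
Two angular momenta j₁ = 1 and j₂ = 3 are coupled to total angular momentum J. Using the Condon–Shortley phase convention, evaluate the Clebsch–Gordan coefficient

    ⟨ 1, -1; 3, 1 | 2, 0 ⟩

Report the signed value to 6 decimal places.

j₁+j₂−J=2  J+j₁−j₂=0  J−j₁+j₂=4  j₁+j₂+J+1=7
(j₁±m₁, j₂±m₂, J±M) = (0,2,4,2,2,2)
P² = 128/7
sum k=2..2:
  [2] +1/8 = 1/8
S = 1/8
C² = P²·S² = 2/7 ; C = +0.534522

+√(2/7) ≈ +0.534522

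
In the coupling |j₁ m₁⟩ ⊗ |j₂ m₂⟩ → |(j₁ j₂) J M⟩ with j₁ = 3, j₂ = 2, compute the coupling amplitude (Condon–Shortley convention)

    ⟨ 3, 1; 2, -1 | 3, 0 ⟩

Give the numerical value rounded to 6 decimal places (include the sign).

j₁+j₂−J=2  J+j₁−j₂=4  J−j₁+j₂=2  j₁+j₂+J+1=9
(j₁±m₁, j₂±m₂, J±M) = (4,2,1,3,3,3)
P² = 96/5
sum k=0..1:
  [0] +1/8 = 1/8
  [1] −1/12 = -1/12
S = 1/24
C² = P²·S² = 1/30 ; C = +0.182574

+0.182574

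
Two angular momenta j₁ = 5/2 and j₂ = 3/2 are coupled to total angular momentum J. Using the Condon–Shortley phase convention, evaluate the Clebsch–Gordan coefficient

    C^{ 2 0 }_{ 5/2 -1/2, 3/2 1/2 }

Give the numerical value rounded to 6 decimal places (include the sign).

-0.267261

triangle: 2!*3!*1!/7! = 12/5040
(j±m)!: 2!*3!*2!*1!*2!*2! = 96
prefactor² = (2J+1)*Δ*N² = 8/7
  k=1: −1/(1!*1!*2!*1!*1!*0!) = -1/2
  k=2: +1/(2!*0!*1!*0!*2!*1!) = 1/4
Σ = -1/4  ⇒  CG² = 8/7*(-1/4)² = 1/14
CG = −√(1/14) = -0.267261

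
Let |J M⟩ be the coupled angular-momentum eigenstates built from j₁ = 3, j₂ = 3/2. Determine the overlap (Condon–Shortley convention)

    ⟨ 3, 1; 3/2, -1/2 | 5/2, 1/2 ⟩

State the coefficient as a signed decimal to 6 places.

j₁+j₂−J=2  J+j₁−j₂=4  J−j₁+j₂=1  j₁+j₂+J+1=8
(j₁±m₁, j₂±m₂, J±M) = (4,2,1,2,3,2)
P² = 288/35
sum k=0..1:
  [0] +1/8 = 1/8
  [1] −1/6 = -1/6
S = -1/24
C² = P²·S² = 1/70 ; C = -0.119523

-0.119523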